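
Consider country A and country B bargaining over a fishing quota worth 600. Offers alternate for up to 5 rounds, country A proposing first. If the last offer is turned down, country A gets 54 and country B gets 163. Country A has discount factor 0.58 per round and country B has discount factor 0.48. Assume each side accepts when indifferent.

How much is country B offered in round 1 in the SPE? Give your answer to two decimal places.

167.27

Round 5 (country A proposes): country B gets 163 if talks fail, so country A offers 163 and keeps 437.
Round 4 (country B proposes): country A can get 437 next round, worth 0.58 × 437 = 253.46 now; country B offers that and keeps 346.54.
Round 3 (country A proposes): country B can get 346.54 next round, worth 0.48 × 346.54 = 166.3392 now. Country A offers 166.3392 and keeps 600 − 166.3392 = 433.6608.
Round 2 (country B proposes): country A can get 433.6608 next round, worth 0.58 × 433.6608 = 251.523264 now. Country B offers 251.523264 and keeps 600 − 251.523264 = 348.476736.
Round 1 (country A proposes): country B can get 348.476736 next round, worth 0.48 × 348.476736 = 167.26883328 now; country A offers that and keeps 432.73116672.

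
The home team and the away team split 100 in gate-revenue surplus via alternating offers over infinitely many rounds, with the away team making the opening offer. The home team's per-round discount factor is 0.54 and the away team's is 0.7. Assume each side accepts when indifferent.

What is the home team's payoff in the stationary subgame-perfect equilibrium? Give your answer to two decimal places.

When the away team proposes, the home team accepts any offer worth at least 0.54 times what the home team would get by proposing next round; and vice versa.
This gives x = 100 − 0.54y and y = 100 − 0.7x, where x and y are each side's share when it proposes.
Hence (1 − 0.54·0.7)x = 100(1 − 0.54), i.e. 0.622·x = 46.
x ≈ 73.9550; the home team's share is 100 − x ≈ 26.0450.

26.05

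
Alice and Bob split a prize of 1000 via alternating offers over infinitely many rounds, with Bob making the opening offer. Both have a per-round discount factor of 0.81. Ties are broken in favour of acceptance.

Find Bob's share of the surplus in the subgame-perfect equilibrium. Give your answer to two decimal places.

In a stationary SPE each proposer offers the other exactly their discounted continuation value.
If Bob keeps x when proposing and Alice keeps y when proposing, then x = 1000 − 0.81y and y = 1000 − 0.81x.
Solving: x = 1000(1 − 0.81) / (1 − 0.81·0.81) = 190 / 0.3439 ≈ 552.4862.
Alice gets 1000 − 552.4862 ≈ 447.5138.

552.49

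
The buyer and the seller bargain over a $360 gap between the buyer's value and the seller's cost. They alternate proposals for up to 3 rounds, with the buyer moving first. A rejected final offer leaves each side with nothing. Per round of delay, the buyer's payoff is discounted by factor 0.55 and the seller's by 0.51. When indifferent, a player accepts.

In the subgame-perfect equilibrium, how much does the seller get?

Round 3 (the buyer proposes): the seller will accept anything ≥ 0, so the buyer offers 0 and keeps 360.
Round 2 (the seller proposes): the buyer can get 360 next round, worth 0.55 × 360 = 198 now; the seller offers that and keeps 162.
Round 1 (the buyer proposes): the seller can get 162 next round, worth 0.51 × 162 = 82.62 now. The buyer offers 82.62 and keeps 360 − 82.62 = 277.38.

82.62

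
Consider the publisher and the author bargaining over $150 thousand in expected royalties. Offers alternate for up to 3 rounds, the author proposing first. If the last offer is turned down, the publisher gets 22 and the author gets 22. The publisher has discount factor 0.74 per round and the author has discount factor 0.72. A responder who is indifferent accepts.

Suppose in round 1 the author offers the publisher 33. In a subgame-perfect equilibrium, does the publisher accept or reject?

Work out the publisher's continuation value if the offer is rejected.
Round 3 (the author proposes): the publisher gets 22 if talks fail, so the author offers 22 and keeps 128.
Round 2 (the publisher proposes): the author can get 128 next round, worth 0.72 × 128 = 92.16 now, so the publisher offers 92.16, keeping 57.84.
So by rejecting in round 1, the publisher gets 57.84 next round, worth 0.74 × 57.84 = 42.8016 now.
Offer 33 < 42.8016, so the publisher rejects.

Reject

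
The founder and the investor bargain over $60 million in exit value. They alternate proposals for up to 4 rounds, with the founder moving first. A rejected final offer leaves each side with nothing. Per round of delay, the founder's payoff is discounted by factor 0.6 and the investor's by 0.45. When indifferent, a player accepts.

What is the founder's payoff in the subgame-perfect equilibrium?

41.91

Round 4 (the investor proposes): the founder will accept anything ≥ 0, so the investor offers 0 and keeps 60.
Round 3 (the founder proposes): the investor can get 60 next round, worth 0.45 × 60 = 27 now, so the founder offers 27, keeping 33.
Round 2 (the investor proposes): the founder can get 33 next round, worth 0.6 × 33 = 19.8 now. The investor offers 19.8 and keeps 60 − 19.8 = 40.2.
Round 1 (the founder proposes): the investor can get 40.2 next round, worth 0.45 × 40.2 = 18.09 now; the founder offers that and keeps 41.91.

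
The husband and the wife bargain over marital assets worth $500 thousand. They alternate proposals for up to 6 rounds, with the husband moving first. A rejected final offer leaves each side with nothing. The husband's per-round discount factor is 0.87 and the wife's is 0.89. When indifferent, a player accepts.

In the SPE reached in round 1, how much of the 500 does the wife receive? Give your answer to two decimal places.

369.44

Work backward from the last round.
Round 6 (the wife proposes): the husband will accept anything ≥ 0, so the wife offers 0 and keeps 500.
Round 5 (the husband proposes): the wife can get 500 next round, worth 0.89 × 500 = 445 now; the husband offers that and keeps 55.
Round 4 (the wife proposes): the husband can get 55 next round, worth 0.87 × 55 = 47.85 now; the wife offers that and keeps 452.15.
Round 3 (the husband proposes): the wife can get 452.15 next round, worth 0.89 × 452.15 = 402.4135 now. The husband offers 402.4135 and keeps 500 − 402.4135 = 97.5865.
Round 2 (the wife proposes): the husband can get 97.5865 next round, worth 0.87 × 97.5865 = 84.900255 now; the wife offers that and keeps 415.099745.
Round 1 (the husband proposes): the wife can get 415.099745 next round, worth 0.89 × 415.099745 = 369.43877305 now. The husband offers 369.43877305 and keeps 500 − 369.43877305 = 130.56122695.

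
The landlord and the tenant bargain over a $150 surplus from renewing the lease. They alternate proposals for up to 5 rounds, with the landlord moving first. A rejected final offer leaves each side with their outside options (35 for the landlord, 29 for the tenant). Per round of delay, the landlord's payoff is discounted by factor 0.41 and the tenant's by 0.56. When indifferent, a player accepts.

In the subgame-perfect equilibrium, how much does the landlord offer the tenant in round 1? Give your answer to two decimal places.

Round 5 (the landlord proposes): the tenant gets 29 if talks fail, so the landlord offers 29 and keeps 121.
Round 4 (the tenant proposes): the landlord can get 121 next round, worth 0.41 × 121 = 49.61 now; the tenant offers that and keeps 100.39.
Round 3 (the landlord proposes): the tenant can get 100.39 next round, worth 0.56 × 100.39 = 56.2184 now, so the landlord offers 56.2184, keeping 93.7816.
Round 2 (the tenant proposes): the landlord can get 93.7816 next round, worth 0.41 × 93.7816 = 38.450456 now; the tenant offers that and keeps 111.549544.
Round 1 (the landlord proposes): the tenant can get 111.549544 next round, worth 0.56 × 111.549544 = 62.46774464 now, so the landlord offers 62.46774464, keeping 87.53225536.

62.47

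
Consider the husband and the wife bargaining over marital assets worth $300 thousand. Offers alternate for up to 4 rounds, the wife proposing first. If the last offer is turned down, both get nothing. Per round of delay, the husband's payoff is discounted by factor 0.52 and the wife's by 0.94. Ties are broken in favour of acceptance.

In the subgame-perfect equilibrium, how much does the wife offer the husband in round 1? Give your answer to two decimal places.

Round 4 (the husband proposes): rejection yields 0 for the wife; the husband offers 0 and keeps 300.
Round 3 (the wife proposes): the husband can get 300 next round, worth 0.52 × 300 = 156 now, so the wife offers 156, keeping 144.
Round 2 (the husband proposes): the wife can get 144 next round, worth 0.94 × 144 = 135.36 now, so the husband offers 135.36, keeping 164.64.
Round 1 (the wife proposes): the husband can get 164.64 next round, worth 0.52 × 164.64 = 85.6128 now. The wife offers 85.6128 and keeps 300 − 85.6128 = 214.3872.

85.61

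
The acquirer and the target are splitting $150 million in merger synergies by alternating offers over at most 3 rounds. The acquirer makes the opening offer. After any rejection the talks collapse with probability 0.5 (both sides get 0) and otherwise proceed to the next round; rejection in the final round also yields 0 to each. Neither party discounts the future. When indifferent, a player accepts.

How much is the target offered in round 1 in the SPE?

37.5

By backward induction:
Round 3 (the acquirer proposes): the target will accept anything ≥ 0, so the acquirer offers 0 and keeps 150.
Round 2 (the target proposes): rejecting gives the acquirer an expected 0.5 × 150 = 75. The target offers 75 and keeps 150 − 75 = 75.
Round 1 (the acquirer proposes): rejecting gives the target an expected 0.5 × 75 = 37.5. The acquirer offers 37.5 and keeps 150 − 37.5 = 112.5.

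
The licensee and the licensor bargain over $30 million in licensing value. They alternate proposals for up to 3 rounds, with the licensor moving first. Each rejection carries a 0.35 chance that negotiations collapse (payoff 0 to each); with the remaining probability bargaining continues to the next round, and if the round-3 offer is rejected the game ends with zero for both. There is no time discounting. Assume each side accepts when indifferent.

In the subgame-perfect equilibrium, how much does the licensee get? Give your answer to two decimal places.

Round 3 (the licensor proposes): the licensee will accept anything ≥ 0, so the licensor offers 0 and keeps 30.
Round 2 (the licensee proposes): rejecting gives the licensor an expected 0.65 × 30 = 19.5. The licensee offers 19.5 and keeps 30 − 19.5 = 10.5.
Round 1 (the licensor proposes): rejecting gives the licensee an expected 0.65 × 10.5 = 6.825. The licensor offers 6.825 and keeps 30 − 6.825 = 23.175.

6.83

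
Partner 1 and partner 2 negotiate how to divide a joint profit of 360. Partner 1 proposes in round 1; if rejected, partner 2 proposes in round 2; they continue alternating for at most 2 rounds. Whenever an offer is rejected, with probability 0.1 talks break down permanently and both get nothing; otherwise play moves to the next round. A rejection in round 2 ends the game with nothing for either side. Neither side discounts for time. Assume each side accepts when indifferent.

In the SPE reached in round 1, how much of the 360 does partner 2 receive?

324

Round 2 (partner 2 proposes): partner 1 will accept anything ≥ 0, so partner 2 offers 0 and keeps 360.
Round 1 (partner 1 proposes): rejecting gives partner 2 an expected 0.9 × 360 = 324. Partner 1 offers 324 and keeps 360 − 324 = 36.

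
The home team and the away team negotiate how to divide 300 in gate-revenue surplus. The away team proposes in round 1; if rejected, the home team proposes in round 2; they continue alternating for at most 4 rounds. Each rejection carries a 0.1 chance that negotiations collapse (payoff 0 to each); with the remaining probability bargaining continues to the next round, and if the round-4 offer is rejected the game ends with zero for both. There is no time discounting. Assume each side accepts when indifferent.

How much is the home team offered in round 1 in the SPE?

Round 4 (the home team proposes): the away team will accept anything ≥ 0, so the home team offers 0 and keeps 300.
Round 3 (the away team proposes): rejecting gives the home team an expected 0.9 × 300 = 270; the away team offers that and keeps 30.
Round 2 (the home team proposes): rejecting gives the away team an expected 0.9 × 30 = 27; the home team offers that and keeps 273.
Round 1 (the away team proposes): rejecting gives the home team an expected 0.9 × 273 = 245.7. The away team offers 245.7 and keeps 300 − 245.7 = 54.3.

245.7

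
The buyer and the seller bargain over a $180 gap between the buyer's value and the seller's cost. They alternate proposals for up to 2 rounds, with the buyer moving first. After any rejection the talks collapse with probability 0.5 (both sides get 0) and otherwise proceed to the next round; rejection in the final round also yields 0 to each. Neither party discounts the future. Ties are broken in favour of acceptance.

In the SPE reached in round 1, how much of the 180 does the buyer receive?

Round 2 (the seller proposes): the buyer will accept anything ≥ 0, so the seller offers 0 and keeps 180.
Round 1 (the buyer proposes): rejecting gives the seller an expected 0.5 × 180 = 90, so the buyer offers 90, keeping 90.

90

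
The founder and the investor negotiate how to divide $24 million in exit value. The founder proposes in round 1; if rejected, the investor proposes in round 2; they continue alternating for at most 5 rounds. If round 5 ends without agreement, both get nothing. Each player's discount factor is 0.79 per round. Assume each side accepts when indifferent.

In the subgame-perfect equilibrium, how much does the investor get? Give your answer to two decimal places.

Work backward from the last round.
Round 5 (the founder proposes): the investor will accept anything ≥ 0, so the founder offers 0 and keeps 24.
Round 4 (the investor proposes): the founder can get 24 next round, worth 0.79 × 24 = 18.96 now, so the investor offers 18.96, keeping 5.04.
Round 3 (the founder proposes): the investor can get 5.04 next round, worth 0.79 × 5.04 = 3.9816 now, so the founder offers 3.9816, keeping 20.0184.
Round 2 (the investor proposes): the founder can get 20.0184 next round, worth 0.79 × 20.0184 = 15.814536 now; the investor offers that and keeps 8.185464.
Round 1 (the founder proposes): the investor can get 8.185464 next round, worth 0.79 × 8.185464 = 6.46651656 now; the founder offers that and keeps 17.53348344.

6.47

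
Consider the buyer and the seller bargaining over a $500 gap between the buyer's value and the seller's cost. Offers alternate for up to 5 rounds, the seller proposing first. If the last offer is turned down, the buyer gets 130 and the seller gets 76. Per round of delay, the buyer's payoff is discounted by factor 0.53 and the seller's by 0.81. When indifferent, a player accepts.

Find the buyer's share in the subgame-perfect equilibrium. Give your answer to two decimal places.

95.92

Round 5 (the seller proposes): the buyer gets 130 if talks fail, so the seller offers 130 and keeps 370.
Round 4 (the buyer proposes): the seller can get 370 next round, worth 0.81 × 370 = 299.7 now. The buyer offers 299.7 and keeps 500 − 299.7 = 200.3.
Round 3 (the seller proposes): the buyer can get 200.3 next round, worth 0.53 × 200.3 = 106.159 now, so the seller offers 106.159, keeping 393.841.
Round 2 (the buyer proposes): the seller can get 393.841 next round, worth 0.81 × 393.841 = 319.01121 now. The buyer offers 319.01121 and keeps 500 − 319.01121 = 180.98879.
Round 1 (the seller proposes): the buyer can get 180.98879 next round, worth 0.53 × 180.98879 = 95.9240587 now. The seller offers 95.9240587 and keeps 500 − 95.9240587 = 404.0759413.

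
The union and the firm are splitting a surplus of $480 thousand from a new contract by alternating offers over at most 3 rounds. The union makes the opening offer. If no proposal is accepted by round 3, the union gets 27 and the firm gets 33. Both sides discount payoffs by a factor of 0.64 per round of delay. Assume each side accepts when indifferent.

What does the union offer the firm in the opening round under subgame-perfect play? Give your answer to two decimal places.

124.11

By backward induction:
Round 3 (the union proposes): the firm gets 33 if talks fail, so the union offers 33 and keeps 447.
Round 2 (the firm proposes): the union can get 447 next round, worth 0.64 × 447 = 286.08 now. The firm offers 286.08 and keeps 480 − 286.08 = 193.92.
Round 1 (the union proposes): the firm can get 193.92 next round, worth 0.64 × 193.92 = 124.1088 now. The union offers 124.1088 and keeps 480 − 124.1088 = 355.8912.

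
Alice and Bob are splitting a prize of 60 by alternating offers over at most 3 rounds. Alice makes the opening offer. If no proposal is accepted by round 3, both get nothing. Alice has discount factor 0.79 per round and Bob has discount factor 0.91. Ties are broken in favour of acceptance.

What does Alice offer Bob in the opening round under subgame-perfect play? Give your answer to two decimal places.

11.47

Solve by backward induction from round 3.
Round 3 (Alice proposes): rejection yields 0 for Bob; Alice offers 0 and keeps 60.
Round 2 (Bob proposes): Alice can get 60 next round, worth 0.79 × 60 = 47.4 now, so Bob offers 47.4, keeping 12.6.
Round 1 (Alice proposes): Bob can get 12.6 next round, worth 0.91 × 12.6 = 11.466 now; Alice offers that and keeps 48.534.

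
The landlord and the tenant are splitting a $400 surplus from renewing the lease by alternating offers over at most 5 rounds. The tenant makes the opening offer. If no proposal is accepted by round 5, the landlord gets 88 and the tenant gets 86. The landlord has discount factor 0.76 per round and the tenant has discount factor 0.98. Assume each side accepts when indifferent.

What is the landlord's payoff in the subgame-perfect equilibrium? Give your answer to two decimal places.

Round 5 (the tenant proposes): the landlord gets 88 if talks fail, so the tenant offers 88 and keeps 312.
Round 4 (the landlord proposes): the tenant can get 312 next round, worth 0.98 × 312 = 305.76 now. The landlord offers 305.76 and keeps 400 − 305.76 = 94.24.
Round 3 (the tenant proposes): the landlord can get 94.24 next round, worth 0.76 × 94.24 = 71.6224 now, so the tenant offers 71.6224, keeping 328.3776.
Round 2 (the landlord proposes): the tenant can get 328.3776 next round, worth 0.98 × 328.3776 = 321.810048 now, so the landlord offers 321.810048, keeping 78.189952.
Round 1 (the tenant proposes): the landlord can get 78.189952 next round, worth 0.76 × 78.189952 = 59.42436352 now. The tenant offers 59.42436352 and keeps 400 − 59.42436352 = 340.57563648.

59.42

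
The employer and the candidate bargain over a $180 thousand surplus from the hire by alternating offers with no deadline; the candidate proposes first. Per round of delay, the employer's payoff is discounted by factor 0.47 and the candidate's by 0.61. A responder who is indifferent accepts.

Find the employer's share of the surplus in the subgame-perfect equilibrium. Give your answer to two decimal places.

46.26

Let x be the candidate's share when the candidate proposes and y be the employer's share when the employer proposes.
The employer accepts iff offered ≥ 0.47·y, so x = 180 − 0.47y. Symmetrically y = 180 − 0.61x.
Substituting: x = 180 − 0.47(180 − 0.61x), giving x(1 − 0.61·0.47) = 180(1 − 0.47).
So x = 180 × 0.53 / 0.7133 ≈ 133.7446, and the employer receives 180 − x ≈ 46.2554.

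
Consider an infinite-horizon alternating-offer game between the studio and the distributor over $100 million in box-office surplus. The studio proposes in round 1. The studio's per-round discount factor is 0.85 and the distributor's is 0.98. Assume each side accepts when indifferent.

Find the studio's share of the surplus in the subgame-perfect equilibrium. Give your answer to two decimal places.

In a stationary SPE each proposer offers the other exactly their discounted continuation value.
If the studio keeps x when proposing and the distributor keeps y when proposing, then x = 100 − 0.98y and y = 100 − 0.85x.
Solving: x = 100(1 − 0.98) / (1 − 0.85·0.98) = 2 / 0.167 ≈ 11.9760.
The distributor gets 100 − 11.9760 ≈ 88.0240.

11.98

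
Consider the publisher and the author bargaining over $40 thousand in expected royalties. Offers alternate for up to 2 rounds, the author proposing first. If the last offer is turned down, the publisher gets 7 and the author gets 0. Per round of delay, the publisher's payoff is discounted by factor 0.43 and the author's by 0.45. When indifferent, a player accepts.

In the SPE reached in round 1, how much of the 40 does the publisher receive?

Round 2 (the publisher proposes): the author will accept anything ≥ 0, so the publisher offers 0 and keeps 40.
Round 1 (the author proposes): the publisher can get 40 next round, worth 0.43 × 40 = 17.2 now. The author offers 17.2 and keeps 40 − 17.2 = 22.8.

17.2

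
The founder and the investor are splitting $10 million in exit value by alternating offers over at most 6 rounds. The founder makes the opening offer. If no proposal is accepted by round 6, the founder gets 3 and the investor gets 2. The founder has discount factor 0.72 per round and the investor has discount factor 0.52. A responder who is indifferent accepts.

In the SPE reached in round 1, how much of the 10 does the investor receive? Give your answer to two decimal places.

2.51

Round 6 (the investor proposes): the founder gets 3 if talks fail, so the investor offers 3 and keeps 7.
Round 5 (the founder proposes): the investor can get 7 next round, worth 0.52 × 7 = 3.64 now, so the founder offers 3.64, keeping 6.36.
Round 4 (the investor proposes): the founder can get 6.36 next round, worth 0.72 × 6.36 = 4.5792 now. The investor offers 4.5792 and keeps 10 − 4.5792 = 5.4208.
Round 3 (the founder proposes): the investor can get 5.4208 next round, worth 0.52 × 5.4208 = 2.818816 now; the founder offers that and keeps 7.181184.
Round 2 (the investor proposes): the founder can get 7.181184 next round, worth 0.72 × 7.181184 = 5.17045248 now; the investor offers that and keeps 4.82954752.
Round 1 (the founder proposes): the investor can get 4.82954752 next round, worth 0.52 × 4.82954752 = 2.5113647104 now. The founder offers 2.5113647104 and keeps 10 − 2.5113647104 = 7.4886352896.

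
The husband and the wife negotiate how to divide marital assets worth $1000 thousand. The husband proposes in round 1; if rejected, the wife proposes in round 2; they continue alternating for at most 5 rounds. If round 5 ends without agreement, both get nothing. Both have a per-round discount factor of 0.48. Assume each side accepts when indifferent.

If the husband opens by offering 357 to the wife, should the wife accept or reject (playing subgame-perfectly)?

Accept

Round 5 (the husband proposes): rejection yields 0 for the wife; the husband offers 0 and keeps 1000.
Round 4 (the wife proposes): the husband can get 1000 next round, worth 0.48 × 1000 = 480 now. The wife offers 480 and keeps 1000 − 480 = 520.
Round 3 (the husband proposes): the wife can get 520 next round, worth 0.48 × 520 = 249.6 now; the husband offers that and keeps 750.4.
Round 2 (the wife proposes): the husband can get 750.4 next round, worth 0.48 × 750.4 = 360.192 now. The wife offers 360.192 and keeps 1000 − 360.192 = 639.808.
So by rejecting in round 1, the wife gets 639.808 next round, worth 0.48 × 639.808 = 307.10784 now.
Offer 357 ≥ 307.10784, so the wife accepts.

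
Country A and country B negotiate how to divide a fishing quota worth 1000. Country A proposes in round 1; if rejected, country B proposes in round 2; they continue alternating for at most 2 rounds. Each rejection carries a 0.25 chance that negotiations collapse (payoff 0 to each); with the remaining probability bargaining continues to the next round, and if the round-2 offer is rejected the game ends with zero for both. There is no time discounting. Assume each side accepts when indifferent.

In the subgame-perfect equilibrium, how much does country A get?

250

Round 2 (country B proposes): rejection yields 0 for country A; country B offers 0 and keeps 1000.
Round 1 (country A proposes): rejecting gives country B an expected 0.75 × 1000 = 750, so country A offers 750, keeping 250.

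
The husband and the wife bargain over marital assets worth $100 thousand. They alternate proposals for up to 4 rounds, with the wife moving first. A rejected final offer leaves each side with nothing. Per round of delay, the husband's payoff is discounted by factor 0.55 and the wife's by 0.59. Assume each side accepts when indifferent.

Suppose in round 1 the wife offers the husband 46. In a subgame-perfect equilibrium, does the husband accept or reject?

Accept

Round 4 (the husband proposes): rejection yields 0 for the wife; the husband offers 0 and keeps 100.
Round 3 (the wife proposes): the husband can get 100 next round, worth 0.55 × 100 = 55 now; the wife offers that and keeps 45.
Round 2 (the husband proposes): the wife can get 45 next round, worth 0.59 × 45 = 26.55 now. The husband offers 26.55 and keeps 100 − 26.55 = 73.45.
So by rejecting in round 1, the husband gets 73.45 next round, worth 0.55 × 73.45 = 40.3975 now.
Offer 46 ≥ 40.3975, so the husband accepts.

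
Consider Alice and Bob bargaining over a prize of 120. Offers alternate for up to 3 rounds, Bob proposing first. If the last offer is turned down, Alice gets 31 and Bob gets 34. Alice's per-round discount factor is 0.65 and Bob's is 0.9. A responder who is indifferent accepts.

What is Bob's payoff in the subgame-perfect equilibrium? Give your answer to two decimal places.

94.07

Solve by backward induction from round 3.
Round 3 (Bob proposes): Alice gets 31 if talks fail, so Bob offers 31 and keeps 89.
Round 2 (Alice proposes): Bob can get 89 next round, worth 0.9 × 89 = 80.1 now. Alice offers 80.1 and keeps 120 − 80.1 = 39.9.
Round 1 (Bob proposes): Alice can get 39.9 next round, worth 0.65 × 39.9 = 25.935 now; Bob offers that and keeps 94.065.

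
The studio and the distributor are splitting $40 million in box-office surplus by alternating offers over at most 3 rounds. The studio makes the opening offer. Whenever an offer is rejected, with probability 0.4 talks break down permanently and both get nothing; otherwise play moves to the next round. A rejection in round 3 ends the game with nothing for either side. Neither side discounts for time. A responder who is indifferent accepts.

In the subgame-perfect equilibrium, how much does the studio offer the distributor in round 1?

Round 3 (the studio proposes): the distributor will accept anything ≥ 0, so the studio offers 0 and keeps 40.
Round 2 (the distributor proposes): rejecting gives the studio an expected 0.6 × 40 = 24. The distributor offers 24 and keeps 40 − 24 = 16.
Round 1 (the studio proposes): rejecting gives the distributor an expected 0.6 × 16 = 9.6, so the studio offers 9.6, keeping 30.4.

9.6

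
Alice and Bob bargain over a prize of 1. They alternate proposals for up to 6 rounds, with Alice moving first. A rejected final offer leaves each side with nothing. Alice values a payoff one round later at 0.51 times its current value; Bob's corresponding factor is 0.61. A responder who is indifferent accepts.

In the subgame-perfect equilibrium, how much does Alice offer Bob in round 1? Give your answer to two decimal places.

0.45

Round 6 (Bob proposes): rejection yields 0 for Alice; Bob offers 0 and keeps 1.
Round 5 (Alice proposes): Bob can get 1 next round, worth 0.61 × 1 = 0.61 now; Alice offers that and keeps 0.39.
Round 4 (Bob proposes): Alice can get 0.39 next round, worth 0.51 × 0.39 = 0.1989 now. Bob offers 0.1989 and keeps 1 − 0.1989 = 0.8011.
Round 3 (Alice proposes): Bob can get 0.8011 next round, worth 0.61 × 0.8011 = 0.488671 now. Alice offers 0.488671 and keeps 1 − 0.488671 = 0.511329.
Round 2 (Bob proposes): Alice can get 0.511329 next round, worth 0.51 × 0.511329 = 0.26077779 now. Bob offers 0.26077779 and keeps 1 − 0.26077779 = 0.73922221.
Round 1 (Alice proposes): Bob can get 0.73922221 next round, worth 0.61 × 0.73922221 = 0.4509255481 now; Alice offers that and keeps 0.5490744519.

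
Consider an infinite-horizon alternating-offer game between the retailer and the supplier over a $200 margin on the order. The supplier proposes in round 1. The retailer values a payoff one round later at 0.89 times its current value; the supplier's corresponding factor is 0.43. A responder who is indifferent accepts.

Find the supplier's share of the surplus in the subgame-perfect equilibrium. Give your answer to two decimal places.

In a stationary SPE each proposer offers the other exactly their discounted continuation value.
If the supplier keeps x when proposing and the retailer keeps y when proposing, then x = 200 − 0.89y and y = 200 − 0.43x.
Solving: x = 200(1 − 0.89) / (1 − 0.43·0.89) = 22 / 0.6173 ≈ 35.6391.
The retailer gets 200 − 35.6391 ≈ 164.3609.

35.64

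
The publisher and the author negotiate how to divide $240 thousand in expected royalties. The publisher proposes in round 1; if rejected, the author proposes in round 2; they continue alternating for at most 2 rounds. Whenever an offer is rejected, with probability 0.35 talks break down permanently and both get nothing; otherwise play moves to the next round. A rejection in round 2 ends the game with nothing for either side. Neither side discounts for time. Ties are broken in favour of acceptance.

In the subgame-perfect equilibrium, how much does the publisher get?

Round 2 (the author proposes): rejection yields 0 for the publisher; the author offers 0 and keeps 240.
Round 1 (the publisher proposes): rejecting gives the author an expected 0.65 × 240 = 156. The publisher offers 156 and keeps 240 − 156 = 84.

84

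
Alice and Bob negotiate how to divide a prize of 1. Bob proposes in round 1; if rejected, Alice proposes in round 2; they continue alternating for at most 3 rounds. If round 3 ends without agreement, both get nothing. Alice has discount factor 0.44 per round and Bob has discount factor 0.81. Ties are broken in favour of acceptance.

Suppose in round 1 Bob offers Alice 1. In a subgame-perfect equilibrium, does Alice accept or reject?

Accept

Round 3 (Bob proposes): Alice will accept anything ≥ 0, so Bob offers 0 and keeps 1.
Round 2 (Alice proposes): Bob can get 1 next round, worth 0.81 × 1 = 0.81 now. Alice offers 0.81 and keeps 1 − 0.81 = 0.19.
So by rejecting in round 1, Alice gets 0.19 next round, worth 0.44 × 0.19 = 0.0836 now.
Offer 1 ≥ 0.0836, so Alice accepts.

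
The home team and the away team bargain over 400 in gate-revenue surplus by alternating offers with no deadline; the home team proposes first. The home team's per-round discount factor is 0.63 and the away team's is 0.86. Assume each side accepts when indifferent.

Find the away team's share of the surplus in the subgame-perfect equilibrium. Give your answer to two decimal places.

When the home team proposes, the away team accepts any offer worth at least 0.86 times what the away team would get by proposing next round; and vice versa.
This gives x = 400 − 0.86y and y = 400 − 0.63x, where x and y are each side's share when it proposes.
Hence (1 − 0.86·0.63)x = 400(1 − 0.86), i.e. 0.4582·x = 56.
x ≈ 122.2174; the away team's share is 400 − x ≈ 277.7826.

277.78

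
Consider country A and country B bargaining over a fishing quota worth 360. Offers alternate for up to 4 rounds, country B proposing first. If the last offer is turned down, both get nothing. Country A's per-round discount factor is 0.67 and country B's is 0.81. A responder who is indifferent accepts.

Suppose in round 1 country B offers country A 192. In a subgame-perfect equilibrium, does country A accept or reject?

Round 4 (country A proposes): country B will accept anything ≥ 0, so country A offers 0 and keeps 360.
Round 3 (country B proposes): country A can get 360 next round, worth 0.67 × 360 = 241.2 now; country B offers that and keeps 118.8.
Round 2 (country A proposes): country B can get 118.8 next round, worth 0.81 × 118.8 = 96.228 now, so country A offers 96.228, keeping 263.772.
So by rejecting in round 1, country A gets 263.772 next round, worth 0.67 × 263.772 = 176.72724 now.
Offer 192 ≥ 176.72724, so country A accepts.

Accept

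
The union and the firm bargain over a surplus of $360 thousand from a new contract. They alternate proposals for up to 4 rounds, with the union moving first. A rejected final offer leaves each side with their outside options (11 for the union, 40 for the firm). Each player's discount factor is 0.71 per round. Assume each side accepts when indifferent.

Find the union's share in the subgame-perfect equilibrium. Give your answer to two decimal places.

Solve by backward induction from round 4.
Round 4 (the firm proposes): the union gets 11 if talks fail, so the firm offers 11 and keeps 349.
Round 3 (the union proposes): the firm can get 349 next round, worth 0.71 × 349 = 247.79 now, so the union offers 247.79, keeping 112.21.
Round 2 (the firm proposes): the union can get 112.21 next round, worth 0.71 × 112.21 = 79.6691 now. The firm offers 79.6691 and keeps 360 − 79.6691 = 280.3309.
Round 1 (the union proposes): the firm can get 280.3309 next round, worth 0.71 × 280.3309 = 199.034939 now; the union offers that and keeps 160.965061.

160.97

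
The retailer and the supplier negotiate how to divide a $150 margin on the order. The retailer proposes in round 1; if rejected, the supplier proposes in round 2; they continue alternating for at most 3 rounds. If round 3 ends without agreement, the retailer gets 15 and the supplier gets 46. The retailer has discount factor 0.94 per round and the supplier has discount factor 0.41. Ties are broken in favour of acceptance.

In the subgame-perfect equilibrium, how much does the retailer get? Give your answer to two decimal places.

Round 3 (the retailer proposes): the supplier gets 46 if talks fail, so the retailer offers 46 and keeps 104.
Round 2 (the supplier proposes): the retailer can get 104 next round, worth 0.94 × 104 = 97.76 now. The supplier offers 97.76 and keeps 150 − 97.76 = 52.24.
Round 1 (the retailer proposes): the supplier can get 52.24 next round, worth 0.41 × 52.24 = 21.4184 now; the retailer offers that and keeps 128.5816.

128.58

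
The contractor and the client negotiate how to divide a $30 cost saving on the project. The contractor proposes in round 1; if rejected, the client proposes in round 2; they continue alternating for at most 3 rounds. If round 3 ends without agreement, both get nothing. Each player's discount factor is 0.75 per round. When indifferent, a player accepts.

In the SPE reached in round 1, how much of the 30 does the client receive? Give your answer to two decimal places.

Solve by backward induction from round 3.
Round 3 (the contractor proposes): the client will accept anything ≥ 0, so the contractor offers 0 and keeps 30.
Round 2 (the client proposes): the contractor can get 30 next round, worth 0.75 × 30 = 22.5 now. The client offers 22.5 and keeps 30 − 22.5 = 7.5.
Round 1 (the contractor proposes): the client can get 7.5 next round, worth 0.75 × 7.5 = 5.625 now, so the contractor offers 5.625, keeping 24.375.

5.63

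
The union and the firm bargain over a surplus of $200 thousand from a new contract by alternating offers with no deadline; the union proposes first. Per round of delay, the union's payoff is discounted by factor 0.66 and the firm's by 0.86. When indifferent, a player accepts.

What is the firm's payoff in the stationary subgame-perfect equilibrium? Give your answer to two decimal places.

135.25

Let x be the union's share when the union proposes and y be the firm's share when the firm proposes.
The firm accepts iff offered ≥ 0.86·y, so x = 200 − 0.86y. Symmetrically y = 200 − 0.66x.
Substituting: x = 200 − 0.86(200 − 0.66x), giving x(1 − 0.66·0.86) = 200(1 − 0.86).
So x = 200 × 0.14 / 0.4324 ≈ 64.7549, and the firm receives 200 − x ≈ 135.2451.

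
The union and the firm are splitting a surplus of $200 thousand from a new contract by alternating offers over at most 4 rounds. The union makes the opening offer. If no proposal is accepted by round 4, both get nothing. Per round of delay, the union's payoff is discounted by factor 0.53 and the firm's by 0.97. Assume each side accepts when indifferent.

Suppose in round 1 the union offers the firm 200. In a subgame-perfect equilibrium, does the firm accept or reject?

Accept

Round 4 (the firm proposes): the union will accept anything ≥ 0, so the firm offers 0 and keeps 200.
Round 3 (the union proposes): the firm can get 200 next round, worth 0.97 × 200 = 194 now; the union offers that and keeps 6.
Round 2 (the firm proposes): the union can get 6 next round, worth 0.53 × 6 = 3.18 now. The firm offers 3.18 and keeps 200 − 3.18 = 196.82.
So by rejecting in round 1, the firm gets 196.82 next round, worth 0.97 × 196.82 = 190.9154 now.
Offer 200 ≥ 190.9154, so the firm accepts.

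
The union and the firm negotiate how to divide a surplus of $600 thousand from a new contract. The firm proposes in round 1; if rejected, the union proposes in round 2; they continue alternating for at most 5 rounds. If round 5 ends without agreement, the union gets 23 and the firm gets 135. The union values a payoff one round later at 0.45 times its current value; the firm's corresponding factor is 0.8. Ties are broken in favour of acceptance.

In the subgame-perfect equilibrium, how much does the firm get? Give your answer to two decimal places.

Round 5 (the firm proposes): the union gets 23 if talks fail, so the firm offers 23 and keeps 577.
Round 4 (the union proposes): the firm can get 577 next round, worth 0.8 × 577 = 461.6 now, so the union offers 461.6, keeping 138.4.
Round 3 (the firm proposes): the union can get 138.4 next round, worth 0.45 × 138.4 = 62.28 now, so the firm offers 62.28, keeping 537.72.
Round 2 (the union proposes): the firm can get 537.72 next round, worth 0.8 × 537.72 = 430.176 now. The union offers 430.176 and keeps 600 − 430.176 = 169.824.
Round 1 (the firm proposes): the union can get 169.824 next round, worth 0.45 × 169.824 = 76.4208 now, so the firm offers 76.4208, keeping 523.5792.

523.58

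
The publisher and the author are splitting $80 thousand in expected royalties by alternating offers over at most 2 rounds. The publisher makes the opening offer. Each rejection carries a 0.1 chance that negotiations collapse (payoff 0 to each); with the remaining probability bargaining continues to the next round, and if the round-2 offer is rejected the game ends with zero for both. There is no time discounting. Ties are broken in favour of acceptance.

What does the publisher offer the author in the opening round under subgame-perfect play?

Round 2 (the author proposes): the publisher will accept anything ≥ 0, so the author offers 0 and keeps 80.
Round 1 (the publisher proposes): rejecting gives the author an expected 0.9 × 80 = 72, so the publisher offers 72, keeping 8.

72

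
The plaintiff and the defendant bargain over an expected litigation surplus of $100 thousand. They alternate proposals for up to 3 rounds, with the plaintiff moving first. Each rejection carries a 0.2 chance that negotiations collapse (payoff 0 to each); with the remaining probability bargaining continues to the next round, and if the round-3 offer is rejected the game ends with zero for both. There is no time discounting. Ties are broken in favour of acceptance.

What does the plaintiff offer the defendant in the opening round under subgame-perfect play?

Round 3 (the plaintiff proposes): rejection yields 0 for the defendant; the plaintiff offers 0 and keeps 100.
Round 2 (the defendant proposes): rejecting gives the plaintiff an expected 0.8 × 100 = 80. The defendant offers 80 and keeps 100 − 80 = 20.
Round 1 (the plaintiff proposes): rejecting gives the defendant an expected 0.8 × 20 = 16. The plaintiff offers 16 and keeps 100 − 16 = 84.

16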